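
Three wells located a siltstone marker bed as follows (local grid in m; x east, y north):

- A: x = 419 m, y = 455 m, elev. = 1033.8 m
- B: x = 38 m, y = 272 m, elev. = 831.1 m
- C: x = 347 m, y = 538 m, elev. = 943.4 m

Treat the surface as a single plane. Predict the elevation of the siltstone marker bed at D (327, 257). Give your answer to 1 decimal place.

1053.0 m

Let the plane be z = a·x + b·y + c.
B−A: −381a − 183b = −202.7;  C−A: −72a + 83b = −90.4.
Solving gives a = 0.74482, b = −0.44305.
Then c = 1033.8 − a·419 − b·455 = 923.31.
At (327, 257): z = 243.6 − 113.9 + 923.31 = 1053.0 m.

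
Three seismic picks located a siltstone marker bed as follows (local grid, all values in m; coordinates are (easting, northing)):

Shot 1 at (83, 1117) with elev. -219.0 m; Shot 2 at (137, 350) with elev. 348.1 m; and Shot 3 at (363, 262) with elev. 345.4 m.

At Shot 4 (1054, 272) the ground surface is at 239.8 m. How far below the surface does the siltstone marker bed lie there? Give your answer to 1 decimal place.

Two edge vectors: Shot 1→Shot 2 = (54, -767, 567.1), Shot 1→Shot 3 = (280, -855, 564.4).
Normal n = (Shot 1→Shot 2) × (Shot 1→Shot 3) = (51975.7, 128310.4, 168590).
So ∂z/∂E = −n_x/n_z = −0.308296 and ∂z/∂N = −n_y/n_z = −0.761080.
Intercept c from Shot 1: -219 + 25.59 + 850.13 = 656.71.
At (1054, 272): z_contact = −324.94 − 207.01 + 656.71 = 124.76 m.
Depth below ground = 239.8 − 124.76 = 115.0 m.

115.0 m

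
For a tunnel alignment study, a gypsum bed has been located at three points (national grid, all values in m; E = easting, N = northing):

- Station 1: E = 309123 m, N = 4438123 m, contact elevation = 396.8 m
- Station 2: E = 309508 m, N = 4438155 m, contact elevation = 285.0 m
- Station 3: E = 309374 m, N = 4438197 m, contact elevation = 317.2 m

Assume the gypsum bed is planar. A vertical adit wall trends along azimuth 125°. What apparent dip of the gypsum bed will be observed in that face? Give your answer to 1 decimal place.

8.9°

Two edge vectors: Station 1→Station 2 = (385, 32, -111.8), Station 1→Station 3 = (251, 74, -79.6).
Normal n = (Station 1→Station 2) × (Station 1→Station 3) = (5726, 2584.2, 20458).
So ∂z/∂E = −n_x/n_z = −0.27989 and ∂z/∂N = −n_y/n_z = −0.12632.
Unit vector along 125° is (sin 125°, cos 125°) = (0.8192, -0.5736).
Slope in that direction = a·(0.8192) + b·(-0.5736) = −0.15682.
Apparent dip = arctan|0.15682| = 8.9° (true dip is 17.1°, so apparent ≤ true as expected).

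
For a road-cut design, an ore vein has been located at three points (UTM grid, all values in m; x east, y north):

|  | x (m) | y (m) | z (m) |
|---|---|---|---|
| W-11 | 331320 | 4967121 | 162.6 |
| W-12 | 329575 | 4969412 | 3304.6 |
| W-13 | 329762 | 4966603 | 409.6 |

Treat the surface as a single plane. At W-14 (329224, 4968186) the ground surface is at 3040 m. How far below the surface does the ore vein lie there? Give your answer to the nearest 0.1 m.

Two edge vectors: W-11→W-12 = (-1745, 2291, 3142), W-11→W-13 = (-1558, -518, 247).
Normal n = (W-11→W-12) × (W-11→W-13) = (2193433, -4464221, 4473288).
So ∂z/∂x = −n_x/n_z = −0.490340215 and ∂z/∂y = −n_y/n_z = 0.997973079.
Intercept c from W-11: 162.6 + 162459.52 − 4957053.04 = −4794430.92.
At (329224, 4968186): z_contact = −161431.77 + 4958115.88 − 4794430.92 = 2253.19 m.
Depth below ground = 3040 − 2253.19 = 786.8 m.

786.8 m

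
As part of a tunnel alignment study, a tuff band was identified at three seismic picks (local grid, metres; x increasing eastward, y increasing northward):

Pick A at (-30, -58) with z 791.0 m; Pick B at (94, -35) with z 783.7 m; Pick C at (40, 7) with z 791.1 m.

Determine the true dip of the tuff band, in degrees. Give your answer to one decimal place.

6.3°

Let the plane be z = a·x + b·y + c.
Pick B−Pick A: 124a + 23b = −7.3;  Pick C−Pick A: 70a + 65b = 0.1.
Solving gives a = −0.07392, b = 0.08115.
Gradient magnitude |∇z| = √(a² + b²) = √(0.00546 + 0.00658) = 0.10977.
True dip = arctan(0.10977) = 6.3°, dipping toward SE (azimuth ≈ 138°).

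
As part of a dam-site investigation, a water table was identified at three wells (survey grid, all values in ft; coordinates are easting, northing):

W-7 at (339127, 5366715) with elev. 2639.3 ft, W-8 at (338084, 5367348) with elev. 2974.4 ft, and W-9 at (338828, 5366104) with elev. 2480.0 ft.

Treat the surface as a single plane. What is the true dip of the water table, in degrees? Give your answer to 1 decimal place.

Let the plane be z = a·easting + b·northing + c.
W-8−W-7: −1043a + 633b = 335.1;  W-9−W-7: −299a − 611b = −159.3.
Solving gives a = −0.12572, b = 0.32224.
Gradient magnitude |∇z| = √(a² + b²) = √(0.01580 + 0.10384) = 0.34590.
True dip = arctan(0.34590) = 19.1°, dipping toward SSE (azimuth ≈ 159°).

19.1°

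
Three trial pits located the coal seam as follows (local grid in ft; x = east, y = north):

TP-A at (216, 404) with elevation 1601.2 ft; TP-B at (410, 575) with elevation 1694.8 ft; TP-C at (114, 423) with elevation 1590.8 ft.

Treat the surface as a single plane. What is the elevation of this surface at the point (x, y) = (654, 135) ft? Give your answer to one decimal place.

Two edge vectors: TP-A→TP-B = (194, 171, 93.6), TP-A→TP-C = (-102, 19, -10.4).
Normal n = (TP-A→TP-B) × (TP-A→TP-C) = (-3556.8, -7529.6, 21128).
So ∂z/∂x = −n_x/n_z = 0.16835 and ∂z/∂y = −n_y/n_z = 0.35638.
Intercept c from TP-A: 1601.2 − 36.36 − 143.98 = 1420.86.
At (654, 135): z = 110.1 + 48.1 + 1420.86 = 1579.1 ft.

1579.1 ft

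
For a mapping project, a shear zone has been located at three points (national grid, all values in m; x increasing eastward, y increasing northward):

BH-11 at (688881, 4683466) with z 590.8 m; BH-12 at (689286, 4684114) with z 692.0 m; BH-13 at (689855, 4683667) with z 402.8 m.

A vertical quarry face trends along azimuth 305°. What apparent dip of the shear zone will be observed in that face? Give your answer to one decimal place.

21.5°

Two edge vectors: BH-11→BH-12 = (405, 648, 101.2), BH-11→BH-13 = (974, 201, -188).
Normal n = (BH-11→BH-12) × (BH-11→BH-13) = (-142165.2, 174708.8, -549747).
So ∂z/∂x = −n_x/n_z = −0.25860 and ∂z/∂y = −n_y/n_z = 0.31780.
Unit vector along 305° is (sin 305°, cos 305°) = (-0.8192, 0.5736).
Slope in that direction = a·(-0.8192) + b·(0.5736) = 0.39412.
Apparent dip = arctan|0.39412| = 21.5° (true dip is 22.3°, so apparent ≤ true as expected).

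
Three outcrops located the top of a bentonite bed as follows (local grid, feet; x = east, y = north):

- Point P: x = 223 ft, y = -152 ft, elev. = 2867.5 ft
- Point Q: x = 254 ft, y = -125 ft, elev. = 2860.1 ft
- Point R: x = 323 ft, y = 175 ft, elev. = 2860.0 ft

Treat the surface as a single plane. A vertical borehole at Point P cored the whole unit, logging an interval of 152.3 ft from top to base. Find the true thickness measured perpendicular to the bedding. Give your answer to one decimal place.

Two edge vectors: Point P→Point Q = (31, 27, -7.4), Point P→Point R = (100, 327, -7.5).
Normal n = (Point P→Point Q) × (Point P→Point R) = (2217.3, -507.5, 7437).
So ∂z/∂x = −n_x/n_z = −0.29814 and ∂z/∂y = −n_y/n_z = 0.06824.
|∇z| = √(a²+b²) = 0.30585, so dip δ = arctan(0.30585) = 17.01°.
True thickness = vertical thickness × cos δ = 152.3 × cos 17.01° = 145.6 ft.

145.6 ft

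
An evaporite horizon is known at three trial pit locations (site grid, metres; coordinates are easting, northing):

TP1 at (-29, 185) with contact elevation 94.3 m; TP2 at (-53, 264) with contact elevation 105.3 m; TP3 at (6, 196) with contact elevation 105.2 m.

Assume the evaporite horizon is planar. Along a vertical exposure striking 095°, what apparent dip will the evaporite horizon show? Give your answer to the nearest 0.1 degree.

12.7°

Two edge vectors: TP1→TP2 = (-24, 79, 11), TP1→TP3 = (35, 11, 10.9).
Normal n = (TP1→TP2) × (TP1→TP3) = (740.1, 646.6, -3029).
So ∂z/∂easting = −n_x/n_z = 0.24434 and ∂z/∂northing = −n_y/n_z = 0.21347.
Unit vector along 095° is (sin 95°, cos 95°) = (0.9962, -0.0872).
Slope in that direction = a·(0.9962) + b·(-0.0872) = 0.22480.
Apparent dip = arctan|0.22480| = 12.7° (true dip is 18.0°, so apparent ≤ true as expected).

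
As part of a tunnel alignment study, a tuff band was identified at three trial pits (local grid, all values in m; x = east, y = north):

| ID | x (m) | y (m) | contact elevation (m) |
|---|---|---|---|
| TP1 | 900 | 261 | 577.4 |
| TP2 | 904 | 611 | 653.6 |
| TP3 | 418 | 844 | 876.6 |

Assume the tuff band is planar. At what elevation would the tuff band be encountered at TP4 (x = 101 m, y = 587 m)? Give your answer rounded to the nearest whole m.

931 m

Let the plane be z = a·x + b·y + c.
TP2−TP1: 4a + 350b = 76.2;  TP3−TP1: −482a + 583b = 299.2.
Solving gives a = −0.35254, b = 0.22174.
Then c = 577.4 − a·900 − b·261 = 836.81.
At (101, 587): z = −35.6 + 130.2 + 836.81 = 931.4 m.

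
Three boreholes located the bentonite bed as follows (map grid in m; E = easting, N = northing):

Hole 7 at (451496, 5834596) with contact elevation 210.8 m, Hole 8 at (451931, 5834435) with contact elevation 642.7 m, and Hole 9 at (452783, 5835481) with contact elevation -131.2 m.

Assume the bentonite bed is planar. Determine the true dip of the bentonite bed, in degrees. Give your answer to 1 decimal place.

Let the plane be z = a·E + b·N + c.
Hole 8−Hole 7: 435a − 161b = 431.9;  Hole 9−Hole 7: 1287a + 885b = −342.
Solving gives a = 0.55248, b = −1.18988.
Gradient magnitude |∇z| = √(a² + b²) = √(0.30524 + 1.41581) = 1.31189.
True dip = arctan(1.31189) = 52.7°, dipping toward NNW (azimuth ≈ 335°).

52.7°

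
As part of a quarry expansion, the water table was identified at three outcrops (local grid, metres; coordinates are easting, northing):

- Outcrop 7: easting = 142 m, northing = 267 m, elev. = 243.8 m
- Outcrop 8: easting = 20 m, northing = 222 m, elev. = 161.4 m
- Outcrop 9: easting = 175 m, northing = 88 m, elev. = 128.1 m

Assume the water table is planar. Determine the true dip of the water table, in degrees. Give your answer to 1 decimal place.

Let the plane be z = a·easting + b·northing + c.
Outcrop 8−Outcrop 7: −122a − 45b = −82.4;  Outcrop 9−Outcrop 7: 33a − 179b = −115.7.
Solving gives a = 0.40917, b = 0.72180.
Gradient magnitude |∇z| = √(a² + b²) = √(0.16742 + 0.52100) = 0.82971.
True dip = arctan(0.82971) = 39.7°, dipping toward SSW (azimuth ≈ 210°).

39.7°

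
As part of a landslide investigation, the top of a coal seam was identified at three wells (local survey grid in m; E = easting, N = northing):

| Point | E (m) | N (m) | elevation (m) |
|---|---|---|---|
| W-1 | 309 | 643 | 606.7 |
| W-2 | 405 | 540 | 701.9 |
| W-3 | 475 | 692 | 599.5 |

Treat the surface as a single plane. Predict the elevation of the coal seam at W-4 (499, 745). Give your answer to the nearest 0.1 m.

Two edge vectors: W-1→W-2 = (96, -103, 95.2), W-1→W-3 = (166, 49, -7.2).
Normal n = (W-1→W-2) × (W-1→W-3) = (-3923.2, 16494.4, 21802).
So ∂z/∂E = −n_x/n_z = 0.17995 and ∂z/∂N = −n_y/n_z = −0.75655.
Intercept c from W-1: 606.7 − 55.60 + 486.46 = 1037.56.
At (499, 745): z = 89.8 − 563.6 + 1037.56 = 563.7 m.

563.7 m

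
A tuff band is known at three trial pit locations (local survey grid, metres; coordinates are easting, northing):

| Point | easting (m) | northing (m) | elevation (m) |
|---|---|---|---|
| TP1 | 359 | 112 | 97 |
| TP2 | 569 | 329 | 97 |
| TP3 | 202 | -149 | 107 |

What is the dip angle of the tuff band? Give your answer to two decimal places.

8.28°

Let the plane be z = a·easting + b·northing + c.
TP2−TP1: 210a + 217b = 0;  TP3−TP1: −157a − 261b = 10.
Solving gives a = 0.10462, b = −0.10125.
Gradient magnitude |∇z| = √(a² + b²) = √(0.01095 + 0.01025) = 0.14559.
True dip = arctan(0.14559) = 8.28°, dipping toward NW (azimuth ≈ 314°).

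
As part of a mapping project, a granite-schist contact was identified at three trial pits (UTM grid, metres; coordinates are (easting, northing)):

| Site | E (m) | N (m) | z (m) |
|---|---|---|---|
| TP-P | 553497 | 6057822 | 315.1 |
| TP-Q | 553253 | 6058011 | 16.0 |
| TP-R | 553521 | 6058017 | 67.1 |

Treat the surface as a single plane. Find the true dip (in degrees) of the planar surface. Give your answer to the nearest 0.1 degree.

52.8°

Two edge vectors: TP-P→TP-Q = (-244, 189, -299.1), TP-P→TP-R = (24, 195, -248).
Normal n = (TP-P→TP-Q) × (TP-P→TP-R) = (11452.5, -67690.4, -52116).
So ∂z/∂E = −n_x/n_z = 0.21975 and ∂z/∂N = −n_y/n_z = −1.29884.
Gradient magnitude |∇z| = √(a² + b²) = √(0.04829 + 1.68699) = 1.31730.
True dip = arctan(1.31730) = 52.8°, dipping toward N (azimuth ≈ 350°).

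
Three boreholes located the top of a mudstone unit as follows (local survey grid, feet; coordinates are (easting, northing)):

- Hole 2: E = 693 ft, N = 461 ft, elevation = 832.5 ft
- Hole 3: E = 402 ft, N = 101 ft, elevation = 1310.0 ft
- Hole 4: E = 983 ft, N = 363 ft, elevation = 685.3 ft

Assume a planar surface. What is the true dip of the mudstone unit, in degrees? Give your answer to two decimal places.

Let the plane be z = a·E + b·N + c.
Hole 3−Hole 2: −291a − 360b = 477.5;  Hole 4−Hole 2: 290a − 98b = −147.2.
Solving gives a = −0.75074, b = −0.71954.
Gradient magnitude |∇z| = √(a² + b²) = √(0.56361 + 0.51774) = 1.03988.
True dip = arctan(1.03988) = 46.12°, dipping toward NE (azimuth ≈ 046°).

46.12°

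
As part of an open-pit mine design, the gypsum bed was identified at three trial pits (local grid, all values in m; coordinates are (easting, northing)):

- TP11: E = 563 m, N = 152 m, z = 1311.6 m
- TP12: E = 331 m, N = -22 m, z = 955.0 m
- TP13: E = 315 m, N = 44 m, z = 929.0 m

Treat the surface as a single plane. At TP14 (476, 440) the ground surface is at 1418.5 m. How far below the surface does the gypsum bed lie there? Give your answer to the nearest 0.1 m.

247.0 m

Let the plane be z = a·E + b·N + c.
TP12−TP11: −232a − 174b = −356.6;  TP13−TP11: −248a − 108b = −382.6.
Solving gives a = 1.55060, b = −0.01804.
Then c = 1311.6 − a·563 − b·152 = 441.36.
At (476, 440): z_contact = 738.08 − 7.94 + 441.36 = 1171.50 m.
Depth below ground = 1418.5 − 1171.50 = 247.0 m.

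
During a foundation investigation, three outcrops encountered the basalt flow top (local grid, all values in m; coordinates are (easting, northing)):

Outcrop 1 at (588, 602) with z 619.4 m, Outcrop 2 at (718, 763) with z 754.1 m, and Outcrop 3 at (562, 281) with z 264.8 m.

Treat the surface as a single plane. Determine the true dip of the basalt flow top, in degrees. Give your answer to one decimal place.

Two edge vectors: Outcrop 1→Outcrop 2 = (130, 161, 134.7), Outcrop 1→Outcrop 3 = (-26, -321, -354.6).
Normal n = (Outcrop 1→Outcrop 2) × (Outcrop 1→Outcrop 3) = (-13851.9, 42595.8, -37544).
So ∂z/∂E = −n_x/n_z = −0.36895 and ∂z/∂N = −n_y/n_z = 1.13456.
Gradient magnitude |∇z| = √(a² + b²) = √(0.13612 + 1.28722) = 1.19304.
True dip = arctan(1.19304) = 50.0°, dipping toward SSE (azimuth ≈ 162°).

50.0°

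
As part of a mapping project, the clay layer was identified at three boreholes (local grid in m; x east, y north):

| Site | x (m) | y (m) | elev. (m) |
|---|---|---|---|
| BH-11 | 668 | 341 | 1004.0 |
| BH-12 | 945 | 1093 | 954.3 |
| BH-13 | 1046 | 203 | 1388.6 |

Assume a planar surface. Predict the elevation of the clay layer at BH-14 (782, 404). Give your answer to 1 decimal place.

1079.3 m

Two edge vectors: BH-11→BH-12 = (277, 752, -49.7), BH-11→BH-13 = (378, -138, 384.6).
Normal n = (BH-11→BH-12) × (BH-11→BH-13) = (282360.6, -125320.8, -322482).
So ∂z/∂x = −n_x/n_z = 0.875586 and ∂z/∂y = −n_y/n_z = −0.388613.
Intercept c from BH-11: 1004 − 584.89 + 132.52 = 551.63.
At (782, 404): z = 684.7 − 157.0 + 551.63 = 1079.3 m.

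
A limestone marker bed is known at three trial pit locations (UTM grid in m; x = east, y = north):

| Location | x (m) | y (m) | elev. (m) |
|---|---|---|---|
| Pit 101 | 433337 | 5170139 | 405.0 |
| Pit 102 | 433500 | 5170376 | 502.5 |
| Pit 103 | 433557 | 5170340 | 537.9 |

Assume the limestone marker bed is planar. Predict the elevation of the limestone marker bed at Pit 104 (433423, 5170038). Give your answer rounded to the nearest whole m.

459 m

Two edge vectors: Pit 101→Pit 102 = (163, 237, 97.5), Pit 101→Pit 103 = (220, 201, 132.9).
Normal n = (Pit 101→Pit 102) × (Pit 101→Pit 103) = (11899.8, -212.7, -19377).
So ∂z/∂x = −n_x/n_z = 0.61411983 and ∂z/∂y = −n_y/n_z = −0.01097693.
Intercept c from Pit 101: 405 − 266120.85 + 56752.26 = −208963.58.
At (433423, 5170038): z = 266173.7 − 56751.2 − 208963.58 = 458.9 m.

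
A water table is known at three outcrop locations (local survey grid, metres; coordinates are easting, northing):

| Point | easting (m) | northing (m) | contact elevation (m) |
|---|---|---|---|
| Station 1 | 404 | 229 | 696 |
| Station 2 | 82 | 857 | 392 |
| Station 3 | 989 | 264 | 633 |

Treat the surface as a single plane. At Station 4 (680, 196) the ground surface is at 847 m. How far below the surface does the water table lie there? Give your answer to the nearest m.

155 m

Two edge vectors: Station 1→Station 2 = (-322, 628, -304), Station 1→Station 3 = (585, 35, -63).
Normal n = (Station 1→Station 2) × (Station 1→Station 3) = (-28924, -198126, -378650).
So ∂z/∂easting = −n_x/n_z = −0.07639 and ∂z/∂northing = −n_y/n_z = −0.52324.
Intercept c from Station 1: 696 + 30.86 + 119.82 = 846.68.
At (680, 196): z_contact = −51.9 − 102.6 + 846.68 = 692.2 m.
Depth below ground = 847 − 692.2 = 155 m.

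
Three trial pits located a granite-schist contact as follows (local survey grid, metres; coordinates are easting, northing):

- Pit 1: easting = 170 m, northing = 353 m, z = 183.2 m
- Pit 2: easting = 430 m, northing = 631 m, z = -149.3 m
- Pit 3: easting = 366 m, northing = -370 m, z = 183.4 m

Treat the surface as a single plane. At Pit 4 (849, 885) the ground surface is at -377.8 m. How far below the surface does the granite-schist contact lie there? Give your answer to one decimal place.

Two edge vectors: Pit 1→Pit 2 = (260, 278, -332.5), Pit 1→Pit 3 = (196, -723, 0.2).
Normal n = (Pit 1→Pit 2) × (Pit 1→Pit 3) = (-240341.9, -65222, -242468).
So ∂z/∂easting = −n_x/n_z = −0.99123 and ∂z/∂northing = −n_y/n_z = −0.26899.
Intercept c from Pit 1: 183.2 + 168.51 + 94.95 = 446.66.
At (849, 885): z_contact = −841.56 − 238.06 + 446.66 = -632.95 m.
Depth below ground = -377.8 − (-632.95) = 255.1 m.

255.1 m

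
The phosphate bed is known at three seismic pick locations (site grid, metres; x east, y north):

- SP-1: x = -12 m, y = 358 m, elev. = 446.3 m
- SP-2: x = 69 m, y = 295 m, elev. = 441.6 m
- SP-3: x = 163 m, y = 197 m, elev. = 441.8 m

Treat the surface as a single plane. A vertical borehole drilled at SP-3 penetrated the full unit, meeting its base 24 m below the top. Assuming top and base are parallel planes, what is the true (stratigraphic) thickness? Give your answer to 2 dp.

Two edge vectors: SP-1→SP-2 = (81, -63, -4.7), SP-1→SP-3 = (175, -161, -4.5).
Normal n = (SP-1→SP-2) × (SP-1→SP-3) = (-473.2, -458, -2016).
So ∂z/∂x = −n_x/n_z = −0.23472 and ∂z/∂y = −n_y/n_z = −0.22718.
|∇z| = √(a²+b²) = 0.32666, so dip δ = arctan(0.32666) = 18.09°.
True thickness = vertical thickness × cos δ = 24 × cos 18.09° = 22.81 m.

22.81 m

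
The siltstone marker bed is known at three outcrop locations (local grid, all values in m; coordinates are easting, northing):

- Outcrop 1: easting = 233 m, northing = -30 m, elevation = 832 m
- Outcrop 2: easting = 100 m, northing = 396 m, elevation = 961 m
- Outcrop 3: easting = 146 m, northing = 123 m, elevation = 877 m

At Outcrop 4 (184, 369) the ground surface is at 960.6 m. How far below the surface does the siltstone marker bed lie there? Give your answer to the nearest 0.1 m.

5.2 m

Two edge vectors: Outcrop 1→Outcrop 2 = (-133, 426, 129), Outcrop 1→Outcrop 3 = (-87, 153, 45).
Normal n = (Outcrop 1→Outcrop 2) × (Outcrop 1→Outcrop 3) = (-567, -5238, 16713).
So ∂z/∂easting = −n_x/n_z = 0.03393 and ∂z/∂northing = −n_y/n_z = 0.31341.
Intercept c from Outcrop 1: 832 − 7.90 + 9.40 = 833.50.
At (184, 369): z_contact = 6.24 + 115.65 + 833.50 = 955.39 m.
Depth below ground = 960.6 − 955.39 = 5.2 m.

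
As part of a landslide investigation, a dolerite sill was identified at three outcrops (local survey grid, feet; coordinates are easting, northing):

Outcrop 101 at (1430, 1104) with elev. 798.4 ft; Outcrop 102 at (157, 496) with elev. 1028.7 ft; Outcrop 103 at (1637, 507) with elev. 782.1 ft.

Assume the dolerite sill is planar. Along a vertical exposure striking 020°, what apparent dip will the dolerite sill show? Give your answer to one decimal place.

4.9°

Two edge vectors: Outcrop 101→Outcrop 102 = (-1273, -608, 230.3), Outcrop 101→Outcrop 103 = (207, -597, -16.3).
Normal n = (Outcrop 101→Outcrop 102) × (Outcrop 101→Outcrop 103) = (147399.5, 26922.2, 885837).
So ∂z/∂easting = −n_x/n_z = −0.16640 and ∂z/∂northing = −n_y/n_z = −0.03039.
Unit vector along 020° is (sin 20°, cos 20°) = (0.3420, 0.9397).
Slope in that direction = a·(0.3420) + b·(0.9397) = −0.08547.
Apparent dip = arctan|0.08547| = 4.9° (true dip is 9.6°, so apparent ≤ true as expected).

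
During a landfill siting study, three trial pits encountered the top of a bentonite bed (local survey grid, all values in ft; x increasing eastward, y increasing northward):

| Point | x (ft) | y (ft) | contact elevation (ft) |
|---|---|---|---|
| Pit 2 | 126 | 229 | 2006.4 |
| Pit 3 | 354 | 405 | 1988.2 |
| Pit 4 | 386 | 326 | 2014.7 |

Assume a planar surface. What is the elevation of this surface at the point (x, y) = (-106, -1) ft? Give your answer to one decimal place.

2039.2 ft

Let the plane be z = a·x + b·y + c.
Pit 3−Pit 2: 228a + 176b = −18.2;  Pit 4−Pit 2: 260a + 97b = 8.3.
Solving gives a = 0.13645, b = −0.28017.
Then c = 2006.4 − a·126 − b·229 = 2053.37.
At (-106, -1): z = −14.5 + 0.3 + 2053.37 = 2039.2 ft.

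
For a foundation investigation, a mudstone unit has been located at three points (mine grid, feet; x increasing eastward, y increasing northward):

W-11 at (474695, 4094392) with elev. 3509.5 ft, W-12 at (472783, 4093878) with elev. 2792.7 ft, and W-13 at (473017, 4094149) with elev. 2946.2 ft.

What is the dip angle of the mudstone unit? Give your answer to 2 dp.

23.21°

Two edge vectors: W-11→W-12 = (-1912, -514, -716.8), W-11→W-13 = (-1678, -243, -563.3).
Normal n = (W-11→W-12) × (W-11→W-13) = (115353.8, 125760.8, -397876).
So ∂z/∂x = −n_x/n_z = 0.28992 and ∂z/∂y = −n_y/n_z = 0.31608.
Gradient magnitude |∇z| = √(a² + b²) = √(0.08406 + 0.09991) = 0.42891.
True dip = arctan(0.42891) = 23.21°, dipping toward SW (azimuth ≈ 223°).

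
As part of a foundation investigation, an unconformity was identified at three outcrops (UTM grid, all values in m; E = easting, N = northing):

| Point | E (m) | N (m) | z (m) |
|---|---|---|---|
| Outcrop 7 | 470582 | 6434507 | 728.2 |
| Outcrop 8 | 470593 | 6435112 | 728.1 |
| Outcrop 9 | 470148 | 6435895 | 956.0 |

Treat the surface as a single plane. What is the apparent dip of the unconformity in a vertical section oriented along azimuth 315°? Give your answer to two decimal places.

Let the plane be z = a·E + b·N + c.
Outcrop 8−Outcrop 7: 11a + 605b = −0.1;  Outcrop 9−Outcrop 7: −434a + 1388b = 227.8.
Solving gives a = −0.49654, b = 0.00886.
Unit vector along 315° is (sin 315°, cos 315°) = (-0.7071, 0.7071).
Slope in that direction = a·(-0.7071) + b·(0.7071) = 0.35737.
Apparent dip = arctan|0.35737| = 19.67° (true dip is 26.4°, so apparent ≤ true as expected).

19.67°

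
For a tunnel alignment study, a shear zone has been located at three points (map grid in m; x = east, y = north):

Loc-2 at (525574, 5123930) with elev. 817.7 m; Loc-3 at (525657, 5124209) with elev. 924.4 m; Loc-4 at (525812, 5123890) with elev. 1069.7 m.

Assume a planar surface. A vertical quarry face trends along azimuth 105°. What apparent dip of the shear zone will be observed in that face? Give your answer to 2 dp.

Two edge vectors: Loc-2→Loc-3 = (83, 279, 106.7), Loc-2→Loc-4 = (238, -40, 252).
Normal n = (Loc-2→Loc-3) × (Loc-2→Loc-4) = (74576, 4478.6, -69722).
So ∂z/∂x = −n_x/n_z = 1.06962 and ∂z/∂y = −n_y/n_z = 0.06424.
Unit vector along 105° is (sin 105°, cos 105°) = (0.9659, -0.2588).
Slope in that direction = a·(0.9659) + b·(-0.2588) = 1.01655.
Apparent dip = arctan|1.01655| = 45.47° (true dip is 47.0°, so apparent ≤ true as expected).

45.47°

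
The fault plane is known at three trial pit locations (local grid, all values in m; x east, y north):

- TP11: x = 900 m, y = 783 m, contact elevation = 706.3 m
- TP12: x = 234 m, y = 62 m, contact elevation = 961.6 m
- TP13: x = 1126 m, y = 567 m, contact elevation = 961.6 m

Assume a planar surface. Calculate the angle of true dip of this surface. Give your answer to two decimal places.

Two edge vectors: TP11→TP12 = (-666, -721, 255.3), TP11→TP13 = (226, -216, 255.3).
Normal n = (TP11→TP12) × (TP11→TP13) = (-128926.5, 227727.6, 306802).
So ∂z/∂x = −n_x/n_z = 0.42023 and ∂z/∂y = −n_y/n_z = −0.74226.
Gradient magnitude |∇z| = √(a² + b²) = √(0.17659 + 0.55095) = 0.85296.
True dip = arctan(0.85296) = 40.46°, dipping toward NNW (azimuth ≈ 330°).

40.46°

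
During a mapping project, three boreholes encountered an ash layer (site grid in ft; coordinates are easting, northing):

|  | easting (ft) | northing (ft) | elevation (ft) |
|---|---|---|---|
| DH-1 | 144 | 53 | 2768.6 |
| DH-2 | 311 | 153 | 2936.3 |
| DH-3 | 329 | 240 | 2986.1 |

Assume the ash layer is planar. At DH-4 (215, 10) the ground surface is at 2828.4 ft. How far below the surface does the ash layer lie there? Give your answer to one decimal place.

24.1 ft

Two edge vectors: DH-1→DH-2 = (167, 100, 167.7), DH-1→DH-3 = (185, 187, 217.5).
Normal n = (DH-1→DH-2) × (DH-1→DH-3) = (-9609.9, -5298, 12729).
So ∂z/∂easting = −n_x/n_z = 0.75496 and ∂z/∂northing = −n_y/n_z = 0.41621.
Intercept c from DH-1: 2768.6 − 108.71 − 22.06 = 2637.83.
At (215, 10): z_contact = 162.32 + 4.16 + 2637.83 = 2804.30 ft.
Depth below ground = 2828.4 − 2804.30 = 24.1 ft.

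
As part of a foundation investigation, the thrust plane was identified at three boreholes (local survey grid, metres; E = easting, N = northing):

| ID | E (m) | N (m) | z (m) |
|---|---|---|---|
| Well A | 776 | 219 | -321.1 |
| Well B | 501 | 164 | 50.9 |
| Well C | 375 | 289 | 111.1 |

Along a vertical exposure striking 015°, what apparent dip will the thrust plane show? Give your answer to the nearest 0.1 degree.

Let the plane be z = a·E + b·N + c.
Well B−Well A: −275a − 55b = 372;  Well C−Well A: −401a + 70b = 432.2.
Solving gives a = −1.20593, b = −0.73398.
Unit vector along 015° is (sin 15°, cos 15°) = (0.2588, 0.9659).
Slope in that direction = a·(0.2588) + b·(0.9659) = −1.02109.
Apparent dip = arctan|1.02109| = 45.6° (true dip is 54.7°, so apparent ≤ true as expected).

45.6°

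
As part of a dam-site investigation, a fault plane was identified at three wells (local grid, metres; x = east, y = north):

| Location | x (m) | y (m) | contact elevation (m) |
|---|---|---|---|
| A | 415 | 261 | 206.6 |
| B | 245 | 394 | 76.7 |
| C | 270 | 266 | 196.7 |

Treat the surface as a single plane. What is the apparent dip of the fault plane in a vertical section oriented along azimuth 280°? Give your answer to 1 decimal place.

11.2°

Two edge vectors: A→B = (-170, 133, -129.9), A→C = (-145, 5, -9.9).
Normal n = (A→B) × (A→C) = (-667.2, 17152.5, 18435).
So ∂z/∂x = −n_x/n_z = 0.03619 and ∂z/∂y = −n_y/n_z = −0.93043.
Unit vector along 280° is (sin 280°, cos 280°) = (-0.9848, 0.1736).
Slope in that direction = a·(-0.9848) + b·(0.1736) = −0.19721.
Apparent dip = arctan|0.19721| = 11.2° (true dip is 43.0°, so apparent ≤ true as expected).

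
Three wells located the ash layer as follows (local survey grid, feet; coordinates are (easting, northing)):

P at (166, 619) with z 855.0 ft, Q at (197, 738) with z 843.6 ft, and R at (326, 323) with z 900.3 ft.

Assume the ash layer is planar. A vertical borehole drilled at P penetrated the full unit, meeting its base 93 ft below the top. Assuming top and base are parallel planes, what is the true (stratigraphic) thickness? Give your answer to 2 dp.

92.17 ft

Two edge vectors: P→Q = (31, 119, -11.4), P→R = (160, -296, 45.3).
Normal n = (P→Q) × (P→R) = (2016.3, -3228.3, -28216).
So ∂z/∂E = −n_x/n_z = 0.07146 and ∂z/∂N = −n_y/n_z = −0.11441.
|∇z| = √(a²+b²) = 0.13490, so dip δ = arctan(0.13490) = 7.68°.
True thickness = vertical thickness × cos δ = 93 × cos 7.68° = 92.17 ft.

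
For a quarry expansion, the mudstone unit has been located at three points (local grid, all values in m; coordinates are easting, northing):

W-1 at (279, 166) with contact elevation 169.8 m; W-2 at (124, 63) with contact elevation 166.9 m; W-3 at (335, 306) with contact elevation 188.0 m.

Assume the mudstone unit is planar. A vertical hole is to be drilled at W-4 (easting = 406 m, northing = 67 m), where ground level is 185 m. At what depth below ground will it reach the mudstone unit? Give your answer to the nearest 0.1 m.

Let the plane be z = a·easting + b·northing + c.
W-2−W-1: −155a − 103b = −2.9;  W-3−W-1: 56a + 140b = 18.2.
Solving gives a = −0.09218, b = 0.16687.
Then c = 169.8 − a·279 − b·166 = 167.82.
At (406, 67): z_contact = −37.42 + 11.18 + 167.82 = 141.57 m.
Depth below ground = 185 − 141.57 = 43.4 m.

43.4 m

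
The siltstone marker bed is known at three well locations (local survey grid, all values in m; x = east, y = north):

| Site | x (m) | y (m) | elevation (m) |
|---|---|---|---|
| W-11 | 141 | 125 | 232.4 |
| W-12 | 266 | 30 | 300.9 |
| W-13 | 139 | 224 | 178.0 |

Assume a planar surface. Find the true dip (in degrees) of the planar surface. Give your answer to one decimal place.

Let the plane be z = a·x + b·y + c.
W-12−W-11: 125a − 95b = 68.5;  W-13−W-11: −2a + 99b = −54.4.
Solving gives a = 0.13242, b = −0.54682.
Gradient magnitude |∇z| = √(a² + b²) = √(0.01753 + 0.29901) = 0.56262.
True dip = arctan(0.56262) = 29.4°, dipping toward NNW (azimuth ≈ 346°).

29.4°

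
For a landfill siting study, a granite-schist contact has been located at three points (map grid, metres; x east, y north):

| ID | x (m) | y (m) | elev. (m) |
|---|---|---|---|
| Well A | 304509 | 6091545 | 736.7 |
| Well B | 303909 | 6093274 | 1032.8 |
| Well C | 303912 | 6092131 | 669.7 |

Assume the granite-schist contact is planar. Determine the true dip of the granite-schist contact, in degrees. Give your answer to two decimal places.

27.99°

Two edge vectors: Well A→Well B = (-600, 1729, 296.1), Well A→Well C = (-597, 586, -67).
Normal n = (Well A→Well B) × (Well A→Well C) = (-289357.6, -216971.7, 680613).
So ∂z/∂x = −n_x/n_z = 0.42514 and ∂z/∂y = −n_y/n_z = 0.31879.
Gradient magnitude |∇z| = √(a² + b²) = √(0.18075 + 0.10163) = 0.53139.
True dip = arctan(0.53139) = 27.99°, dipping toward SW (azimuth ≈ 233°).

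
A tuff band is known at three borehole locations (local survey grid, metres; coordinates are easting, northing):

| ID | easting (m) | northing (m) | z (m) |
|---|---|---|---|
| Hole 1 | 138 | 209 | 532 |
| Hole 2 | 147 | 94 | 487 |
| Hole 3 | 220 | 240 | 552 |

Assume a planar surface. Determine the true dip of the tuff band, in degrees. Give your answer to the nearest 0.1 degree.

Let the plane be z = a·easting + b·northing + c.
Hole 2−Hole 1: 9a − 115b = −45;  Hole 3−Hole 1: 82a + 31b = 20.
Solving gives a = 0.09321, b = 0.39860.
Gradient magnitude |∇z| = √(a² + b²) = √(0.00869 + 0.15888) = 0.40935.
True dip = arctan(0.40935) = 22.3°, dipping toward SSW (azimuth ≈ 193°).

22.3°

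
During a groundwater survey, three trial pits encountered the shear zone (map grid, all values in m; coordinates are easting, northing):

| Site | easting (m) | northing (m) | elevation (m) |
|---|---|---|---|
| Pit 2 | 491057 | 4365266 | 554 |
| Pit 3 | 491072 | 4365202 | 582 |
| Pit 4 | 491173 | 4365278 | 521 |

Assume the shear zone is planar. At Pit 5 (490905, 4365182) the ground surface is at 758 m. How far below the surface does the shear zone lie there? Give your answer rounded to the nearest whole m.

Two edge vectors: Pit 2→Pit 3 = (15, -64, 28), Pit 2→Pit 4 = (116, 12, -33).
Normal n = (Pit 2→Pit 3) × (Pit 2→Pit 4) = (1776, 3743, 7604).
So ∂z/∂easting = −n_x/n_z = −0.23356128 and ∂z/∂northing = −n_y/n_z = −0.49224093.
Intercept c from Pit 2: 554 + 114691.90 + 2148762.58 = 2264008.48.
At (490905, 4365182): z_contact = −114656.4 − 2148721.2 + 2264008.48 = 630.8 m.
Depth below ground = 758 − 630.8 = 127 m.

127 m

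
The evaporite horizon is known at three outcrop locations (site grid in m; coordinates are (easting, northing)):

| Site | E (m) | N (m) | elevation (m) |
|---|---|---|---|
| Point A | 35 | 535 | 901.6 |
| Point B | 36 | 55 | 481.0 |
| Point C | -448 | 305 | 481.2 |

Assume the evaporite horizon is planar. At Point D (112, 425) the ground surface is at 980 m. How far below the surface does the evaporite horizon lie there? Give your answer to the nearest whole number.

Let the plane be z = a·E + b·N + c.
Point B−Point A: 1a − 480b = −420.6;  Point C−Point A: −483a − 230b = −420.4.
Solving gives a = 0.45268, b = 0.87719.
Then c = 901.6 − a·35 − b·535 = 416.46.
At (112, 425): z_contact = 50.7 + 372.8 + 416.46 = 840.0 m.
Depth below ground = 980 − 840.0 = 140 m.

140 m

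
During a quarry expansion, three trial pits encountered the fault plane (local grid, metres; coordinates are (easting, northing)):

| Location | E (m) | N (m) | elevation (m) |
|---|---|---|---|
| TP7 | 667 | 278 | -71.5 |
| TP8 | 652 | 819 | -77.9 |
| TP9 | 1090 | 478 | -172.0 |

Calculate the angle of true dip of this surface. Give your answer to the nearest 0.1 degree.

12.9°

Let the plane be z = a·E + b·N + c.
TP8−TP7: −15a + 541b = −6.4;  TP9−TP7: 423a + 200b = −100.5.
Solving gives a = −0.22899, b = −0.01818.
Gradient magnitude |∇z| = √(a² + b²) = √(0.05244 + 0.00033) = 0.22971.
True dip = arctan(0.22971) = 12.9°, dipping toward E (azimuth ≈ 085°).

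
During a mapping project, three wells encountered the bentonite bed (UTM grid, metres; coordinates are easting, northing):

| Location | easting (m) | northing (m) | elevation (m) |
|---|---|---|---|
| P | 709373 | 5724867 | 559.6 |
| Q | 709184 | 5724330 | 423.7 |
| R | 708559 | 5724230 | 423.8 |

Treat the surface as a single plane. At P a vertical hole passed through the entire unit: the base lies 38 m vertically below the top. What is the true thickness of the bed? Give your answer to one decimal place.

36.7 m

Let the plane be z = a·easting + b·northing + c.
Q−P: −189a − 537b = −135.9;  R−P: −814a − 637b = −135.8.
Solving gives a = −0.04308, b = 0.26823.
|∇z| = √(a²+b²) = 0.27167, so dip δ = arctan(0.27167) = 15.20°.
True thickness = vertical thickness × cos δ = 38 × cos 15.20° = 36.7 m.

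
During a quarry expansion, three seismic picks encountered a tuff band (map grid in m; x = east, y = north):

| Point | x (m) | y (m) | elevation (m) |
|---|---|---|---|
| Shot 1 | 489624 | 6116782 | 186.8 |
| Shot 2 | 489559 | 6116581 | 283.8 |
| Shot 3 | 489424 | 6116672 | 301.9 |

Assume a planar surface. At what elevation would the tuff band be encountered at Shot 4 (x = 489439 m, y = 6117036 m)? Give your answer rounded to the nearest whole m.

165 m

Let the plane be z = a·x + b·y + c.
Shot 2−Shot 1: −65a − 201b = 97;  Shot 3−Shot 1: −200a − 110b = 115.1.
Solving gives a = −0.37715885, b = −0.36062027.
Then c = 186.8 − a·489624 − b·6116782 = 2390688.42.
At (489439, 6117036): z = −184596.3 − 2205927.2 + 2390688.42 = 165.0 m.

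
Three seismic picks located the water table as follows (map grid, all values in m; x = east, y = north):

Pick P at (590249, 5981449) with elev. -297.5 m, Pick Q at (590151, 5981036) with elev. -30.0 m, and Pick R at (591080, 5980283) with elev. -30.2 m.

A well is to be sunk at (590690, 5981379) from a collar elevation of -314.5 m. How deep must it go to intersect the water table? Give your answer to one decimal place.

Two edge vectors: Pick P→Pick Q = (-98, -413, 267.5), Pick P→Pick R = (831, -1166, 267.3).
Normal n = (Pick P→Pick Q) × (Pick P→Pick R) = (201510.1, 248487.9, 457471).
So ∂z/∂x = −n_x/n_z = −0.440487157 and ∂z/∂y = −n_y/n_z = −0.543177382.
Intercept c from Pick P: -297.5 + 259997.10 + 3248987.81 = 3508687.41.
At (590690, 5981379): z_contact = −260191.36 − 3248949.78 + 3508687.41 = -453.73 m.
Depth below ground = -314.5 − (-453.73) = 139.2 m.

139.2 m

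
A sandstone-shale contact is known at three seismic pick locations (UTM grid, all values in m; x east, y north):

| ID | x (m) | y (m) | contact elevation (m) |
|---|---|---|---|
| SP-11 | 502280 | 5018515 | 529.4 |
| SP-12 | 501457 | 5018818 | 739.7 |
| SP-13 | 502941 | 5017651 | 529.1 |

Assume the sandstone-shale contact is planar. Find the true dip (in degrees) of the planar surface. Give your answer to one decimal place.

24.1°

Two edge vectors: SP-11→SP-12 = (-823, 303, 210.3), SP-11→SP-13 = (661, -864, -0.3).
Normal n = (SP-11→SP-12) × (SP-11→SP-13) = (181608.3, 138761.4, 510789).
So ∂z/∂x = −n_x/n_z = −0.35554 and ∂z/∂y = −n_y/n_z = −0.27166.
Gradient magnitude |∇z| = √(a² + b²) = √(0.12641 + 0.07380) = 0.44745.
True dip = arctan(0.44745) = 24.1°, dipping toward NE (azimuth ≈ 053°).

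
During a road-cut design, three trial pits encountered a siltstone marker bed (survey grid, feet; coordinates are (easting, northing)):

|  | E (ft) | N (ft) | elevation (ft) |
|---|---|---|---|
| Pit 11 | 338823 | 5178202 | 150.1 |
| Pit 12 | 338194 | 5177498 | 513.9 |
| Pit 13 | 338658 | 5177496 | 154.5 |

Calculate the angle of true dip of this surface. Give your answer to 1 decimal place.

38.4°

Two edge vectors: Pit 11→Pit 12 = (-629, -704, 363.8), Pit 11→Pit 13 = (-165, -706, 4.4).
Normal n = (Pit 11→Pit 12) × (Pit 11→Pit 13) = (253745.2, -57259.4, 327914).
So ∂z/∂E = −n_x/n_z = −0.77382 and ∂z/∂N = −n_y/n_z = 0.17462.
Gradient magnitude |∇z| = √(a² + b²) = √(0.59879 + 0.03049) = 0.79327.
True dip = arctan(0.79327) = 38.4°, dipping toward ESE (azimuth ≈ 103°).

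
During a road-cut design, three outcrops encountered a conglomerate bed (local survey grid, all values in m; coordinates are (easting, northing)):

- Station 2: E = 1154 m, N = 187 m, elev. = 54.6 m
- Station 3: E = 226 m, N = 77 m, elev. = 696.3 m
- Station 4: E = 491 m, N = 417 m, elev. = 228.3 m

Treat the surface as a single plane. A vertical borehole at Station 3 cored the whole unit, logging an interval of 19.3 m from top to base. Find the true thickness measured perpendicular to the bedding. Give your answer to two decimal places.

13.04 m

Let the plane be z = a·E + b·N + c.
Station 3−Station 2: −928a − 110b = 641.7;  Station 4−Station 2: −663a + 230b = 173.7.
Solving gives a = −0.58211, b = −0.92277.
|∇z| = √(a²+b²) = 1.09103, so dip δ = arctan(1.09103) = 47.49°.
True thickness = vertical thickness × cos δ = 19.3 × cos 47.49° = 13.04 m.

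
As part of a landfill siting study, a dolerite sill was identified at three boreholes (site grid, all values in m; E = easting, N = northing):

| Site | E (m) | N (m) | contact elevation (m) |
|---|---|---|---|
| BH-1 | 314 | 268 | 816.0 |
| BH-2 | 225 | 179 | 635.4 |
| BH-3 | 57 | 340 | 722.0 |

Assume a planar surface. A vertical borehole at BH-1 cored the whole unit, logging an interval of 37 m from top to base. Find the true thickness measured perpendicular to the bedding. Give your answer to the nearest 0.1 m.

20.6 m

Let the plane be z = a·E + b·N + c.
BH-2−BH-1: −89a − 89b = −180.6;  BH-3−BH-1: −257a + 72b = −94.
Solving gives a = 0.72980, b = 1.29942.
|∇z| = √(a²+b²) = 1.49033, so dip δ = arctan(1.49033) = 56.14°.
True thickness = vertical thickness × cos δ = 37 × cos 56.14° = 20.6 m.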